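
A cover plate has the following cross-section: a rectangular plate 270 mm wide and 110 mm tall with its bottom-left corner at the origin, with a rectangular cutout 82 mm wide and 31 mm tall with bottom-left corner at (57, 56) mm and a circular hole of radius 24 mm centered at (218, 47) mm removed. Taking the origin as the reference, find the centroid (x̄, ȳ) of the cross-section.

x̄ = 132.79 mm, ȳ = 53.92 mm

plate: A = 270 × 110 = 29700.00, centroid at (135.00, 55.00).
hole 1: A = −(82 × 31) = -2542.00, centroid at (98.00, 71.50).
hole 2: A = −π·24² = -1809.56, centroid at (218.00, 47.00).
ΣA = 25348.44 mm², ΣAx̄ = 3365900.49 mm³, ΣAȳ = 1366697.80 mm³.
x̄ = 3365900.49/25348.44 = 132.79 mm; ȳ = 1366697.80/25348.44 = 53.92 mm.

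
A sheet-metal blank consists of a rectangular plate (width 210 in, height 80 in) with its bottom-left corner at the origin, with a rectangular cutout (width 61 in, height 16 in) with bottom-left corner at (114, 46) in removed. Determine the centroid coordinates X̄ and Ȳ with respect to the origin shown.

X̄ = 102.56 in, Ȳ = 39.14 in

plate: A = 210 × 80 = 16800.00, centroid at (105.00, 40.00).
hole: A = −(61 × 16) = -976.00, centroid at (144.50, 54.00).
ΣA = 15824.00 in², ΣAX̄ = 1622968.00 in³, ΣAȲ = 619296.00 in³.
X̄ = 1622968.00/15824.00 = 102.56 in; Ȳ = 619296.00/15824.00 = 39.14 in.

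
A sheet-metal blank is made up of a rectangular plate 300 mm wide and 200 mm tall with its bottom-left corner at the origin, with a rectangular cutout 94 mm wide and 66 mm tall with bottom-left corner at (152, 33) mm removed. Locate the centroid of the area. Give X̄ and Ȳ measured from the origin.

X̄ = 144.35 mm, Ȳ = 103.92 mm

plate: A = 300 × 200 = 60000.00, centroid at (150.00, 100.00).
hole: A = −(94 × 66) = -6204.00, centroid at (199.00, 66.00).
ΣA = 53796.00 mm², ΣAX̄ = 7765404.00 mm³, ΣAȲ = 5590536.00 mm³.
X̄ = 7765404.00/53796.00 = 144.35 mm; Ȳ = 5590536.00/53796.00 = 103.92 mm.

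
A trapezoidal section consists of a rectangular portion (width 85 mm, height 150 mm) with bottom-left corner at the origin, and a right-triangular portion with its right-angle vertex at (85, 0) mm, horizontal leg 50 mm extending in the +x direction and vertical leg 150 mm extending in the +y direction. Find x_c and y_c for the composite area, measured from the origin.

x_c = 55.95 mm, y_c = 69.32 mm

rectangular portion: A = 85 × 150 = 12750.00, centroid at (42.50, 75.00).
triangular portion: A = ½·50·150 = 3750.00, centroid at (101.67, 50.00).
ΣA = 16500.00 mm²
ΣAx_c = (12750.00)(42.50) + (3750.00)(101.67) = 923125.00 mm³
ΣAy_c = (12750.00)(75.00) + (3750.00)(50.00) = 1143750.00 mm³
x_c = 923125.00 / 16500.00 = 55.95 mm
y_c = 1143750.00 / 16500.00 = 69.32 mm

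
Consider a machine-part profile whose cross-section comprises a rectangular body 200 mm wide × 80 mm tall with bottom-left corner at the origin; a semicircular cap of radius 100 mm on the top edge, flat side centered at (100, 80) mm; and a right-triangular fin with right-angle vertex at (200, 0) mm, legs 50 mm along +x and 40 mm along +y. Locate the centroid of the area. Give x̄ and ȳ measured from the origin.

x̄ = 103.57 mm, ȳ = 78.78 mm

rectangular body: A = 200 × 80 = 16000.00, centroid at (100.00, 40.00).
semicircular top: A = ½π·100² = 15707.96, centroid at (100.00, 122.44).
triangular fin: A = ½·50·40 = 1000.00, centroid at (216.67, 13.33).
ΣA = 32707.96 mm²
ΣAx̄ = (16000.00)(100.00) + (15707.96)(100.00) + (1000.00)(216.67) = 3387462.99 mm³
ΣAȳ = (16000.00)(40.00) + (15707.96)(122.44) + (1000.00)(13.33) = 2576637.06 mm³
x̄ = 3387462.99 / 32707.96 = 103.57 mm
ȳ = 2576637.06 / 32707.96 = 78.78 mm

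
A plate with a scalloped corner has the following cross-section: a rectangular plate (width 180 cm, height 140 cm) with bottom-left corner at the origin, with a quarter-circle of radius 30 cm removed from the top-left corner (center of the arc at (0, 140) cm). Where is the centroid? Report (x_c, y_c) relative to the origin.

plate: A = 180 × 140 = 25200.00, centroid at (90.00, 70.00).
removed quarter-circle: A = −¼π·30² = -706.86, centroid at (12.73, 127.27).
ΣA = 24493.14 cm², ΣAx_c = 2259000.00 cm³, ΣAy_c = 1674039.83 cm³.
x_c = 2259000.00/24493.14 = 92.23 cm; y_c = 1674039.83/24493.14 = 68.35 cm.

x_c = 92.23 cm, y_c = 68.35 cm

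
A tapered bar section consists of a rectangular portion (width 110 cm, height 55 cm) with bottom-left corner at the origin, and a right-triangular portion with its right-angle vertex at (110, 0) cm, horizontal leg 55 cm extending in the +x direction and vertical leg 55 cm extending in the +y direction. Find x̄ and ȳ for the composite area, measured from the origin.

rectangular portion: A = 110 × 55 = 6050.00, centroid at (55.00, 27.50).
triangular portion: A = ½·55·55 = 1512.50, centroid at (128.33, 18.33).
ΣA = 7562.50 cm²
ΣAx̄ = (6050.00)(55.00) + (1512.50)(128.33) = 526854.17 cm³
ΣAȳ = (6050.00)(27.50) + (1512.50)(18.33) = 194104.17 cm³
x̄ = 526854.17 / 7562.50 = 69.67 cm
ȳ = 194104.17 / 7562.50 = 25.67 cm

x̄ = 69.67 cm, ȳ = 25.67 cm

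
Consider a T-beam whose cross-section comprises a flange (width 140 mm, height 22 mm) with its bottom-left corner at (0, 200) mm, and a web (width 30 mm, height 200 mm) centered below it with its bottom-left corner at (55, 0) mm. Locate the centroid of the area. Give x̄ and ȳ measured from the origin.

Part | A | x̄ᵢ | ȳᵢ | A·x̄ᵢ | A·ȳᵢ
web | 6000.00 | 70.00 | 100.00 | 420000.00 | 600000.00
flange | 3080.00 | 70.00 | 211.00 | 215600.00 | 649880.00
Σ | 9080.00 |  |  | 635600.00 | 1249880.00
x̄ = 635600.00 / 9080.00 = 70.00 mm
ȳ = 1249880.00 / 9080.00 = 137.65 mm

x̄ = 70.00 mm, ȳ = 137.65 mm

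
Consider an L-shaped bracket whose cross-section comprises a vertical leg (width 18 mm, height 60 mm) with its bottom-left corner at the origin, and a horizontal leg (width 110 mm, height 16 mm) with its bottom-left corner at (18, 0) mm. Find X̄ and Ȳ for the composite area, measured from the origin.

X̄ = 48.66 mm, Ȳ = 16.37 mm

vertical leg: A = 18 × 60 = 1080.00, centroid at (9.00, 30.00).
horizontal leg: A = 110 × 16 = 1760.00, centroid at (73.00, 8.00).
ΣA = 2840.00 mm²
ΣAX̄ = (1080.00)(9.00) + (1760.00)(73.00) = 138200.00 mm³
ΣAȲ = (1080.00)(30.00) + (1760.00)(8.00) = 46480.00 mm³
X̄ = 138200.00 / 2840.00 = 48.66 mm
Ȳ = 46480.00 / 2840.00 = 16.37 mm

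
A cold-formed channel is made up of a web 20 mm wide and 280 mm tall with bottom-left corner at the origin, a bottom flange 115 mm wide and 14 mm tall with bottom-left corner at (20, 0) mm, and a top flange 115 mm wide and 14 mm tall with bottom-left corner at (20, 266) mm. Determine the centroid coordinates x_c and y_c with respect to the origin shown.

Part | A | x̄ᵢ | ȳᵢ | A·x̄ᵢ | A·ȳᵢ
web | 5600.00 | 10.00 | 140.00 | 56000.00 | 784000.00
bottom flange | 1610.00 | 77.50 | 7.00 | 124775.00 | 11270.00
top flange | 1610.00 | 77.50 | 273.00 | 124775.00 | 439530.00
Σ | 8820.00 |  |  | 305550.00 | 1234800.00
x_c = 305550.00 / 8820.00 = 34.64 mm
y_c = 1234800.00 / 8820.00 = 140.00 mm

x_c = 34.64 mm, y_c = 140.00 mm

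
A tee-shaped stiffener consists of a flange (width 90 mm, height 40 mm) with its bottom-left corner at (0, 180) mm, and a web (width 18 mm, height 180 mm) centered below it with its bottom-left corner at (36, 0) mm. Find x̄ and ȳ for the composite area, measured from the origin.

x̄ = 45.00 mm, ȳ = 147.89 mm

web: A = 18 × 180 = 3240.00, centroid at (45.00, 90.00).
flange: A = 90 × 40 = 3600.00, centroid at (45.00, 200.00).
ΣA = 6840.00 mm²
ΣAx̄ = (3240.00)(45.00) + (3600.00)(45.00) = 307800.00 mm³
ΣAȳ = (3240.00)(90.00) + (3600.00)(200.00) = 1011600.00 mm³
x̄ = 307800.00 / 6840.00 = 45.00 mm
ȳ = 1011600.00 / 6840.00 = 147.89 mm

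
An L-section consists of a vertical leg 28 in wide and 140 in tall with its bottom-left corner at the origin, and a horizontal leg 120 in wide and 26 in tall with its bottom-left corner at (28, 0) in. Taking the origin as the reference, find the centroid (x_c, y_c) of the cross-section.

x_c = 46.80 in, y_c = 44.74 in

vertical leg: A = 28 × 140 = 3920.00, centroid at (14.00, 70.00).
horizontal leg: A = 120 × 26 = 3120.00, centroid at (88.00, 13.00).
ΣA = 7040.00 in²
ΣAx_c = (3920.00)(14.00) + (3120.00)(88.00) = 329440.00 in³
ΣAy_c = (3920.00)(70.00) + (3120.00)(13.00) = 314960.00 in³
x_c = 329440.00 / 7040.00 = 46.80 in
y_c = 314960.00 / 7040.00 = 44.74 in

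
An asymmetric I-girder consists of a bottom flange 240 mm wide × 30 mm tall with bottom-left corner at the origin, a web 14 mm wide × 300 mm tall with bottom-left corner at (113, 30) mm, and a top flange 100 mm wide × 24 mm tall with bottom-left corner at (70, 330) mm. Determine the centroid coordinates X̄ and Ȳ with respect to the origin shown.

Part | A | x̄ᵢ | ȳᵢ | A·x̄ᵢ | A·ȳᵢ
bottom flange | 7200.00 | 120.00 | 15.00 | 864000.00 | 108000.00
web | 4200.00 | 120.00 | 180.00 | 504000.00 | 756000.00
top flange | 2400.00 | 120.00 | 342.00 | 288000.00 | 820800.00
Σ | 13800.00 |  |  | 1656000.00 | 1684800.00
X̄ = 1656000.00 / 13800.00 = 120.00 mm
Ȳ = 1684800.00 / 13800.00 = 122.09 mm

X̄ = 120.00 mm, Ȳ = 122.09 mm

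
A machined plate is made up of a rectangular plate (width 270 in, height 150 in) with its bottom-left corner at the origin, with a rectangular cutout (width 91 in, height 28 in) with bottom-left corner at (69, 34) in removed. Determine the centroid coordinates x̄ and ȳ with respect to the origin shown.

x̄ = 136.38 in, ȳ = 76.81 in

Part | A | x̄ᵢ | ȳᵢ | A·x̄ᵢ | A·ȳᵢ
plate | 40500.00 | 135.00 | 75.00 | 5467500.00 | 3037500.00
hole | -2548.00 | 114.50 | 48.00 | -291746.00 | -122304.00
Σ | 37952.00 |  |  | 5175754.00 | 2915196.00
x̄ = 5175754.00 / 37952.00 = 136.38 in
ȳ = 2915196.00 / 37952.00 = 76.81 in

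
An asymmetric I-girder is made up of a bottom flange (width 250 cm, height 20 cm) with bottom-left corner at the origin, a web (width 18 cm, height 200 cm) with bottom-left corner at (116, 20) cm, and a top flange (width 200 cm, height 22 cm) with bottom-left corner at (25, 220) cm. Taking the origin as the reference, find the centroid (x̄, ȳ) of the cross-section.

x̄ = 125.00 cm, ȳ = 115.26 cm

bottom flange: A = 250 × 20 = 5000.00, centroid at (125.00, 10.00).
web: A = 18 × 200 = 3600.00, centroid at (125.00, 120.00).
top flange: A = 200 × 22 = 4400.00, centroid at (125.00, 231.00).
ΣA = 13000.00 cm²
ΣAx̄ = (5000.00)(125.00) + (3600.00)(125.00) + (4400.00)(125.00) = 1625000.00 cm³
ΣAȳ = (5000.00)(10.00) + (3600.00)(120.00) + (4400.00)(231.00) = 1498400.00 cm³
x̄ = 1625000.00 / 13000.00 = 125.00 cm
ȳ = 1498400.00 / 13000.00 = 115.26 cm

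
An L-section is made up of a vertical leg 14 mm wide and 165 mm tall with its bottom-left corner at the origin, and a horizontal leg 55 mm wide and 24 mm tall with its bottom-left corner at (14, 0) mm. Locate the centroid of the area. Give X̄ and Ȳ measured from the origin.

X̄ = 19.55 mm, Ȳ = 56.86 mm

Part | A | x̄ᵢ | ȳᵢ | A·x̄ᵢ | A·ȳᵢ
vertical leg | 2310.00 | 7.00 | 82.50 | 16170.00 | 190575.00
horizontal leg | 1320.00 | 41.50 | 12.00 | 54780.00 | 15840.00
Σ | 3630.00 |  |  | 70950.00 | 206415.00
X̄ = 70950.00 / 3630.00 = 19.55 mm
Ȳ = 206415.00 / 3630.00 = 56.86 mm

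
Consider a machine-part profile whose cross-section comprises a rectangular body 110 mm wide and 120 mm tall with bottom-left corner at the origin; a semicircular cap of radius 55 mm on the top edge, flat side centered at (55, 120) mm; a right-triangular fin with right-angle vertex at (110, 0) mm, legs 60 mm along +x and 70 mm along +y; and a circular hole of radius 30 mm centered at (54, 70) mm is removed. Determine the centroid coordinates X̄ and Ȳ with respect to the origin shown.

X̄ = 64.31 mm, Ȳ = 76.88 mm

Part | A | x̄ᵢ | ȳᵢ | A·x̄ᵢ | A·ȳᵢ
rectangular body | 13200.00 | 55.00 | 60.00 | 726000.00 | 792000.00
semicircular top | 4751.66 | 55.00 | 143.34 | 261341.24 | 681115.73
triangular fin | 2100.00 | 130.00 | 23.33 | 273000.00 | 49000.00
hole | -2827.43 | 54.00 | 70.00 | -152681.40 | -197920.34
Σ | 17224.23 |  |  | 1107659.84 | 1324195.40
X̄ = 1107659.84 / 17224.23 = 64.31 mm
Ȳ = 1324195.40 / 17224.23 = 76.88 mm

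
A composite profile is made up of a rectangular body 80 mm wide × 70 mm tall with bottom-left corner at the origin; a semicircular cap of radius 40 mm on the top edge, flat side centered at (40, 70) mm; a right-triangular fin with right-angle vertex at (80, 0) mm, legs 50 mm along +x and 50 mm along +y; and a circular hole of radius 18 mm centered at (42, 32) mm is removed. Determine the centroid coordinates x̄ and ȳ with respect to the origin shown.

x̄ = 48.24 mm, ȳ = 48.27 mm

Part | A | x̄ᵢ | ȳᵢ | A·x̄ᵢ | A·ȳᵢ
rectangular body | 5600.00 | 40.00 | 35.00 | 224000.00 | 196000.00
semicircular top | 2513.27 | 40.00 | 86.98 | 100530.96 | 218595.86
triangular fin | 1250.00 | 96.67 | 16.67 | 120833.33 | 20833.33
hole | -1017.88 | 42.00 | 32.00 | -42750.79 | -32572.03
Σ | 8345.40 |  |  | 402613.51 | 402857.16
x̄ = 402613.51 / 8345.40 = 48.24 mm
ȳ = 402857.16 / 8345.40 = 48.27 mm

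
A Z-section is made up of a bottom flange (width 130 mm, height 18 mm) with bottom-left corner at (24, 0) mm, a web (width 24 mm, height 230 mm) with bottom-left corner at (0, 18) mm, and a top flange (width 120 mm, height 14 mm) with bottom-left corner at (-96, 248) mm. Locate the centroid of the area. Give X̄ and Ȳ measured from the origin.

X̄ = 22.43 mm, Ȳ = 124.07 mm

bottom flange: A = 130 × 18 = 2340.00, centroid at (89.00, 9.00).
web: A = 24 × 230 = 5520.00, centroid at (12.00, 133.00).
top flange: A = 120 × 14 = 1680.00, centroid at (-36.00, 255.00).
ΣA = 9540.00 mm²
ΣAX̄ = (2340.00)(89.00) + (5520.00)(12.00) + (1680.00)(-36.00) = 214020.00 mm³
ΣAȲ = (2340.00)(9.00) + (5520.00)(133.00) + (1680.00)(255.00) = 1183620.00 mm³
X̄ = 214020.00 / 9540.00 = 22.43 mm
Ȳ = 1183620.00 / 9540.00 = 124.07 mm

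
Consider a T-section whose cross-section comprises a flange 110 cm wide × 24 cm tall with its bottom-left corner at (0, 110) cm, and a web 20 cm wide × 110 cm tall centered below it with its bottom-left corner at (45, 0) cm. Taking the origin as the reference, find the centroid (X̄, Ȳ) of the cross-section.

X̄ = 55.00 cm, Ȳ = 91.55 cm

Part | A | x̄ᵢ | ȳᵢ | A·x̄ᵢ | A·ȳᵢ
web | 2200.00 | 55.00 | 55.00 | 121000.00 | 121000.00
flange | 2640.00 | 55.00 | 122.00 | 145200.00 | 322080.00
Σ | 4840.00 |  |  | 266200.00 | 443080.00
X̄ = 266200.00 / 4840.00 = 55.00 cm
Ȳ = 443080.00 / 4840.00 = 91.55 cm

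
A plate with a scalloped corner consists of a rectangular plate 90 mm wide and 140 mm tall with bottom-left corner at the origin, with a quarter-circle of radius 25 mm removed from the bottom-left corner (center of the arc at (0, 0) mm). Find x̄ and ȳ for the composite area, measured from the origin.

Part | A | x̄ᵢ | ȳᵢ | A·x̄ᵢ | A·ȳᵢ
plate | 12600.00 | 45.00 | 70.00 | 567000.00 | 882000.00
removed quarter-circle | -490.87 | 10.61 | 10.61 | -5208.33 | -5208.33
Σ | 12109.13 |  |  | 561791.67 | 876791.67
x̄ = 561791.67 / 12109.13 = 46.39 mm
ȳ = 876791.67 / 12109.13 = 72.41 mm

x̄ = 46.39 mm, ȳ = 72.41 mm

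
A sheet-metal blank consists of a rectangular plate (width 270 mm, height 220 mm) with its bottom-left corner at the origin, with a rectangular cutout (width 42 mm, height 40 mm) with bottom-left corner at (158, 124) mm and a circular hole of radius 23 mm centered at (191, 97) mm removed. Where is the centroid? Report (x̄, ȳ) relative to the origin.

plate: A = 270 × 220 = 59400.00, centroid at (135.00, 110.00).
hole 1: A = −(42 × 40) = -1680.00, centroid at (179.00, 144.00).
hole 2: A = −π·23² = -1661.90, centroid at (191.00, 97.00).
ΣA = 56058.10 mm², ΣAx̄ = 7400856.62 mm³, ΣAȳ = 6130875.46 mm³.
x̄ = 7400856.62/56058.10 = 132.02 mm; ȳ = 6130875.46/56058.10 = 109.37 mm.

x̄ = 132.02 mm, ȳ = 109.37 mm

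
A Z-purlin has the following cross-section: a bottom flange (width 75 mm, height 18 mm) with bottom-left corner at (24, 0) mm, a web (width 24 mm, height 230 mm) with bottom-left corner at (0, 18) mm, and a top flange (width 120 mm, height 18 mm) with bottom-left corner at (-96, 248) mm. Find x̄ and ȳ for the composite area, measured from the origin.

x̄ = 7.92 mm, ȳ = 144.12 mm

bottom flange: A = 75 × 18 = 1350.00, centroid at (61.50, 9.00).
web: A = 24 × 230 = 5520.00, centroid at (12.00, 133.00).
top flange: A = 120 × 18 = 2160.00, centroid at (-36.00, 257.00).
ΣA = 9030.00 mm², ΣAx̄ = 71505.00 mm³, ΣAȳ = 1301430.00 mm³.
x̄ = 71505.00/9030.00 = 7.92 mm; ȳ = 1301430.00/9030.00 = 144.12 mm.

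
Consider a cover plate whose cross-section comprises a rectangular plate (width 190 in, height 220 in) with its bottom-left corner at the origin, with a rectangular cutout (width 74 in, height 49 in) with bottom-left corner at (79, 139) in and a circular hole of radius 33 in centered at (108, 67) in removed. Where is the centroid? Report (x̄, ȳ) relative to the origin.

x̄ = 91.53 in, ȳ = 108.65 in

Part | A | x̄ᵢ | ȳᵢ | A·x̄ᵢ | A·ȳᵢ
plate | 41800.00 | 95.00 | 110.00 | 3971000.00 | 4598000.00
hole 1 | -3626.00 | 116.00 | 163.50 | -420616.00 | -592851.00
hole 2 | -3421.19 | 108.00 | 67.00 | -369489.00 | -229220.02
Σ | 34752.81 |  |  | 3180895.00 | 3775928.98
x̄ = 3180895.00 / 34752.81 = 91.53 in
ȳ = 3775928.98 / 34752.81 = 108.65 in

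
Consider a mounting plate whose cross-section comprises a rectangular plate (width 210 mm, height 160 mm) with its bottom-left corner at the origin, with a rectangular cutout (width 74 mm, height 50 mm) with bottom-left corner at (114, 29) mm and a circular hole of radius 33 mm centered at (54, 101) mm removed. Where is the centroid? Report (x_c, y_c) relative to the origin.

plate: A = 210 × 160 = 33600.00, centroid at (105.00, 80.00).
hole 1: A = −(74 × 50) = -3700.00, centroid at (151.00, 54.00).
hole 2: A = −π·33² = -3421.19, centroid at (54.00, 101.00).
ΣA = 26478.81 mm²
ΣAx_c = (33600.00)(105.00) + (-3700.00)(151.00) + (-3421.19)(54.00) = 2784555.50 mm³
ΣAy_c = (33600.00)(80.00) + (-3700.00)(54.00) + (-3421.19)(101.00) = 2142659.37 mm³
x_c = 2784555.50 / 26478.81 = 105.16 mm
y_c = 2142659.37 / 26478.81 = 80.92 mm

x_c = 105.16 mm, y_c = 80.92 mm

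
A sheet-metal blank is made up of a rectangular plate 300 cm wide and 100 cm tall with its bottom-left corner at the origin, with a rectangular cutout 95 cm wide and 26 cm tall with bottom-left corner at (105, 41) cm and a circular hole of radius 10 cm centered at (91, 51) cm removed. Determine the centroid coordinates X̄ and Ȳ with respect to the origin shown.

Part | A | x̄ᵢ | ȳᵢ | A·x̄ᵢ | A·ȳᵢ
plate | 30000.00 | 150.00 | 50.00 | 4500000.00 | 1500000.00
hole 1 | -2470.00 | 152.50 | 54.00 | -376675.00 | -133380.00
hole 2 | -314.16 | 91.00 | 51.00 | -28588.49 | -16022.12
Σ | 27215.84 |  |  | 4094736.51 | 1350597.88
X̄ = 4094736.51 / 27215.84 = 150.45 cm
Ȳ = 1350597.88 / 27215.84 = 49.63 cm

X̄ = 150.45 cm, Ȳ = 49.63 cm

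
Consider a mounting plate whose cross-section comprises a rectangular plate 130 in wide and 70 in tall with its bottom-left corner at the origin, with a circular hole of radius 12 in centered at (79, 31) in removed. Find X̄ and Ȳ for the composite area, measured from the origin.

X̄ = 64.27 in, Ȳ = 35.21 in

plate: A = 130 × 70 = 9100.00, centroid at (65.00, 35.00).
hole: A = −π·12² = -452.39, centroid at (79.00, 31.00).
ΣA = 8647.61 in²
ΣAX̄ = (9100.00)(65.00) + (-452.39)(79.00) = 555761.24 in³
ΣAȲ = (9100.00)(35.00) + (-452.39)(31.00) = 304475.93 in³
X̄ = 555761.24 / 8647.61 = 64.27 in
Ȳ = 304475.93 / 8647.61 = 35.21 in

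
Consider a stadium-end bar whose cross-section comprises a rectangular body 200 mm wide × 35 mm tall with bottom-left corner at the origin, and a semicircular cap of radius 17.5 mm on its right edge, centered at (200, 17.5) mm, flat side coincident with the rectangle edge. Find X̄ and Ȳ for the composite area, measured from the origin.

X̄ = 106.91 mm, Ȳ = 17.50 mm

rectangular body: A = 200 × 35 = 7000.00, centroid at (100.00, 17.50).
semicircular end: A = ½π·17.5² = 481.06, centroid at (207.43, 17.50).
ΣA = 7481.06 mm², ΣAX̄ = 799784.19 mm³, ΣAȲ = 130918.49 mm³.
X̄ = 799784.19/7481.06 = 106.91 mm; Ȳ = 130918.49/7481.06 = 17.50 mm.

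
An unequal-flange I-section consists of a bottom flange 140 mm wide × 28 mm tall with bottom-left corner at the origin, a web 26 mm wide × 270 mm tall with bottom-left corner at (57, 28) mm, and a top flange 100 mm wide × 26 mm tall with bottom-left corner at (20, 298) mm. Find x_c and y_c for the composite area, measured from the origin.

bottom flange: A = 140 × 28 = 3920.00, centroid at (70.00, 14.00).
web: A = 26 × 270 = 7020.00, centroid at (70.00, 163.00).
top flange: A = 100 × 26 = 2600.00, centroid at (70.00, 311.00).
ΣA = 13540.00 mm²
ΣAx_c = (3920.00)(70.00) + (7020.00)(70.00) + (2600.00)(70.00) = 947800.00 mm³
ΣAy_c = (3920.00)(14.00) + (7020.00)(163.00) + (2600.00)(311.00) = 2007740.00 mm³
x_c = 947800.00 / 13540.00 = 70.00 mm
y_c = 2007740.00 / 13540.00 = 148.28 mm

x_c = 70.00 mm, y_c = 148.28 mm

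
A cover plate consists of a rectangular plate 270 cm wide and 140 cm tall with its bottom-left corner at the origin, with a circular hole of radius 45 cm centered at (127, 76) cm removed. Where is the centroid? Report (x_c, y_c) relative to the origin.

plate: A = 270 × 140 = 37800.00, centroid at (135.00, 70.00).
hole: A = −π·45² = -6361.73, centroid at (127.00, 76.00).
ΣA = 31438.27 cm²
ΣAx_c = (37800.00)(135.00) + (-6361.73)(127.00) = 4295060.91 cm³
ΣAy_c = (37800.00)(70.00) + (-6361.73)(76.00) = 2162508.89 cm³
x_c = 4295060.91 / 31438.27 = 136.62 cm
y_c = 2162508.89 / 31438.27 = 68.79 cm

x_c = 136.62 cm, y_c = 68.79 cm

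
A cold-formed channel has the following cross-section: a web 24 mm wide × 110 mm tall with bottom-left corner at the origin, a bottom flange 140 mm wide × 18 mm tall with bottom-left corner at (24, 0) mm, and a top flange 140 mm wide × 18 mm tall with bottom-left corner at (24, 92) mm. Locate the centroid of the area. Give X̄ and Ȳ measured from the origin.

X̄ = 65.81 mm, Ȳ = 55.00 mm

web: A = 24 × 110 = 2640.00, centroid at (12.00, 55.00).
bottom flange: A = 140 × 18 = 2520.00, centroid at (94.00, 9.00).
top flange: A = 140 × 18 = 2520.00, centroid at (94.00, 101.00).
ΣA = 7680.00 mm², ΣAX̄ = 505440.00 mm³, ΣAȲ = 422400.00 mm³.
X̄ = 505440.00/7680.00 = 65.81 mm; Ȳ = 422400.00/7680.00 = 55.00 mm.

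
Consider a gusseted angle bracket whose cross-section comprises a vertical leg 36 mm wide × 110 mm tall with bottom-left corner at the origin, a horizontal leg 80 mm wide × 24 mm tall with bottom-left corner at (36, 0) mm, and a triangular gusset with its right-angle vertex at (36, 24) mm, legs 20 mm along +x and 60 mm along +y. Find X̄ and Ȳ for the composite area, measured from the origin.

X̄ = 37.47 mm, Ȳ = 41.24 mm

Part | A | x̄ᵢ | ȳᵢ | A·x̄ᵢ | A·ȳᵢ
vertical leg | 3960.00 | 18.00 | 55.00 | 71280.00 | 217800.00
horizontal leg | 1920.00 | 76.00 | 12.00 | 145920.00 | 23040.00
gusset | 600.00 | 42.67 | 44.00 | 25600.00 | 26400.00
Σ | 6480.00 |  |  | 242800.00 | 267240.00
X̄ = 242800.00 / 6480.00 = 37.47 mm
Ȳ = 267240.00 / 6480.00 = 41.24 mm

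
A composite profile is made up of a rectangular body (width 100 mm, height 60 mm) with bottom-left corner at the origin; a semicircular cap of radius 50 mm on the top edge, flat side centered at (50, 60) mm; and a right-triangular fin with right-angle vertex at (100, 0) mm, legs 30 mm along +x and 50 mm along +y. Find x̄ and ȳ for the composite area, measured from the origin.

rectangular body: A = 100 × 60 = 6000.00, centroid at (50.00, 30.00).
semicircular top: A = ½π·50² = 3926.99, centroid at (50.00, 81.22).
triangular fin: A = ½·30·50 = 750.00, centroid at (110.00, 16.67).
ΣA = 10676.99 mm², ΣAx̄ = 578849.54 mm³, ΣAȳ = 511452.78 mm³.
x̄ = 578849.54/10676.99 = 54.21 mm; ȳ = 511452.78/10676.99 = 47.90 mm.

x̄ = 54.21 mm, ȳ = 47.90 mm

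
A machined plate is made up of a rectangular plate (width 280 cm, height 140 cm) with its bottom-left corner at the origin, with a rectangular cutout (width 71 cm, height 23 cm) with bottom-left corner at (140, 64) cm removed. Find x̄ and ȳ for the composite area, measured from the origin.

plate: A = 280 × 140 = 39200.00, centroid at (140.00, 70.00).
hole: A = −(71 × 23) = -1633.00, centroid at (175.50, 75.50).
ΣA = 37567.00 cm², ΣAx̄ = 5201408.50 cm³, ΣAȳ = 2620708.50 cm³.
x̄ = 5201408.50/37567.00 = 138.46 cm; ȳ = 2620708.50/37567.00 = 69.76 cm.

x̄ = 138.46 cm, ȳ = 69.76 cm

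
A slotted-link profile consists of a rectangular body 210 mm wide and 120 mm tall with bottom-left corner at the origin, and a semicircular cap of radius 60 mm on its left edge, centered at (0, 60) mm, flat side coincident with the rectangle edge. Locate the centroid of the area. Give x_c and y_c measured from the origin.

x_c = 81.09 mm, y_c = 60.00 mm

rectangular body: A = 210 × 120 = 25200.00, centroid at (105.00, 60.00).
semicircular end: A = ½π·60² = 5654.87, centroid at (-25.46, 60.00).
ΣA = 30854.87 mm²
ΣAx_c = (25200.00)(105.00) + (5654.87)(-25.46) = 2502000.00 mm³
ΣAy_c = (25200.00)(60.00) + (5654.87)(60.00) = 1851292.01 mm³
x_c = 2502000.00 / 30854.87 = 81.09 mm
y_c = 1851292.01 / 30854.87 = 60.00 mm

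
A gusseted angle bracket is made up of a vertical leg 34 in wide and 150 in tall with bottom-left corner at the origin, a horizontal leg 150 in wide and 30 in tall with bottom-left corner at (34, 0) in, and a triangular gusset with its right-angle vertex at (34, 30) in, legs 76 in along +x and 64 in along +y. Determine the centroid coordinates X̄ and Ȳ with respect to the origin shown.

vertical leg: A = 34 × 150 = 5100.00, centroid at (17.00, 75.00).
horizontal leg: A = 150 × 30 = 4500.00, centroid at (109.00, 15.00).
gusset: A = ½·76·64 = 2432.00, centroid at (59.33, 51.33).
ΣA = 12032.00 in², ΣAX̄ = 721498.67 in³, ΣAȲ = 574842.67 in³.
X̄ = 721498.67/12032.00 = 59.96 in; Ȳ = 574842.67/12032.00 = 47.78 in.

X̄ = 59.96 in, Ȳ = 47.78 in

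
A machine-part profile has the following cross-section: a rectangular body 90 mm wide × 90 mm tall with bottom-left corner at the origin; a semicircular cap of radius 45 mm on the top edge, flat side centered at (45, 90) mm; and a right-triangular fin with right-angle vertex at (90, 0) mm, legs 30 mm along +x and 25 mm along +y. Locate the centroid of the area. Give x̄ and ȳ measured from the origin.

x̄ = 46.77 mm, ȳ = 61.31 mm

rectangular body: A = 90 × 90 = 8100.00, centroid at (45.00, 45.00).
semicircular top: A = ½π·45² = 3180.86, centroid at (45.00, 109.10).
triangular fin: A = ½·30·25 = 375.00, centroid at (100.00, 8.33).
ΣA = 11655.86 mm², ΣAx̄ = 545138.82 mm³, ΣAȳ = 714652.63 mm³.
x̄ = 545138.82/11655.86 = 46.77 mm; ȳ = 714652.63/11655.86 = 61.31 mm.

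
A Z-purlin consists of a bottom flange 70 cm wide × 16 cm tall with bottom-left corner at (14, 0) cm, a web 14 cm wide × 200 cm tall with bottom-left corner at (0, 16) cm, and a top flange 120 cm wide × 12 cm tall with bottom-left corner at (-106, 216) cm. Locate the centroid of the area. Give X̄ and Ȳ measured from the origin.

X̄ = 1.54 cm, Ȳ = 121.91 cm

Part | A | x̄ᵢ | ȳᵢ | A·x̄ᵢ | A·ȳᵢ
bottom flange | 1120.00 | 49.00 | 8.00 | 54880.00 | 8960.00
web | 2800.00 | 7.00 | 116.00 | 19600.00 | 324800.00
top flange | 1440.00 | -46.00 | 222.00 | -66240.00 | 319680.00
Σ | 5360.00 |  |  | 8240.00 | 653440.00
X̄ = 8240.00 / 5360.00 = 1.54 cm
Ȳ = 653440.00 / 5360.00 = 121.91 cm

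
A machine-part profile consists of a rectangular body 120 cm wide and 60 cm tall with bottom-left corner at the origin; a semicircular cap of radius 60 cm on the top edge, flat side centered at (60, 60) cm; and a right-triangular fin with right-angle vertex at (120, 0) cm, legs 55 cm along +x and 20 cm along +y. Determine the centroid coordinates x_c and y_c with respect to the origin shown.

rectangular body: A = 120 × 60 = 7200.00, centroid at (60.00, 30.00).
semicircular top: A = ½π·60² = 5654.87, centroid at (60.00, 85.46).
triangular fin: A = ½·55·20 = 550.00, centroid at (138.33, 6.67).
ΣA = 13404.87 cm²
ΣAx_c = (7200.00)(60.00) + (5654.87)(60.00) + (550.00)(138.33) = 847375.34 cm³
ΣAy_c = (7200.00)(30.00) + (5654.87)(85.46) + (550.00)(6.67) = 702958.67 cm³
x_c = 847375.34 / 13404.87 = 63.21 cm
y_c = 702958.67 / 13404.87 = 52.44 cm

x_c = 63.21 cm, y_c = 52.44 cm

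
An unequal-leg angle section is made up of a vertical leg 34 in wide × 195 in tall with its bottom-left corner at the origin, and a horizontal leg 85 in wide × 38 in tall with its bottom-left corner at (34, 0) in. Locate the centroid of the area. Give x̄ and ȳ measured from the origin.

x̄ = 36.49 in, ȳ = 71.78 in

Part | A | x̄ᵢ | ȳᵢ | A·x̄ᵢ | A·ȳᵢ
vertical leg | 6630.00 | 17.00 | 97.50 | 112710.00 | 646425.00
horizontal leg | 3230.00 | 76.50 | 19.00 | 247095.00 | 61370.00
Σ | 9860.00 |  |  | 359805.00 | 707795.00
x̄ = 359805.00 / 9860.00 = 36.49 in
ȳ = 707795.00 / 9860.00 = 71.78 in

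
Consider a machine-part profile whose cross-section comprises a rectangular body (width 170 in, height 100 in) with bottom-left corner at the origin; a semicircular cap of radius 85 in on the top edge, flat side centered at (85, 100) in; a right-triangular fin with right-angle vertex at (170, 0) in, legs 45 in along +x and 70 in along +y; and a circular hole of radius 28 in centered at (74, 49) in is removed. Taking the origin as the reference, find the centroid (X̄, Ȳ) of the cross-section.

rectangular body: A = 170 × 100 = 17000.00, centroid at (85.00, 50.00).
semicircular top: A = ½π·85² = 11349.00, centroid at (85.00, 136.08).
triangular fin: A = ½·45·70 = 1575.00, centroid at (185.00, 23.33).
hole: A = −π·28² = -2463.01, centroid at (74.00, 49.00).
ΣA = 27460.99 in², ΣAX̄ = 2518777.65 in³, ΣAȲ = 2310379.59 in³.
X̄ = 2518777.65/27460.99 = 91.72 in; Ȳ = 2310379.59/27460.99 = 84.13 in.

X̄ = 91.72 in, Ȳ = 84.13 in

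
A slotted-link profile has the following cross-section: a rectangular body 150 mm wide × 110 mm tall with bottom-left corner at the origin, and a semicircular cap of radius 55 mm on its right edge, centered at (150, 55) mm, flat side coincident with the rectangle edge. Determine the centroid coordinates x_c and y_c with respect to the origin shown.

x_c = 96.99 mm, y_c = 55.00 mm

rectangular body: A = 150 × 110 = 16500.00, centroid at (75.00, 55.00).
semicircular end: A = ½π·55² = 4751.66, centroid at (173.34, 55.00).
ΣA = 21251.66 mm²
ΣAx_c = (16500.00)(75.00) + (4751.66)(173.34) = 2061165.50 mm³
ΣAy_c = (16500.00)(55.00) + (4751.66)(55.00) = 1168841.24 mm³
x_c = 2061165.50 / 21251.66 = 96.99 mm
y_c = 1168841.24 / 21251.66 = 55.00 mm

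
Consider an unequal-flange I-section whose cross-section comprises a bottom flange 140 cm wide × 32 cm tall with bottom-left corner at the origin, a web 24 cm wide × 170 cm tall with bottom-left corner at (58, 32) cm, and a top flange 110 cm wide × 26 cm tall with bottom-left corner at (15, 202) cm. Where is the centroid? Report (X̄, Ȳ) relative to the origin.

X̄ = 70.00 cm, Ȳ = 101.92 cm

bottom flange: A = 140 × 32 = 4480.00, centroid at (70.00, 16.00).
web: A = 24 × 170 = 4080.00, centroid at (70.00, 117.00).
top flange: A = 110 × 26 = 2860.00, centroid at (70.00, 215.00).
ΣA = 11420.00 cm²
ΣAX̄ = (4480.00)(70.00) + (4080.00)(70.00) + (2860.00)(70.00) = 799400.00 cm³
ΣAȲ = (4480.00)(16.00) + (4080.00)(117.00) + (2860.00)(215.00) = 1163940.00 cm³
X̄ = 799400.00 / 11420.00 = 70.00 cm
Ȳ = 1163940.00 / 11420.00 = 101.92 cm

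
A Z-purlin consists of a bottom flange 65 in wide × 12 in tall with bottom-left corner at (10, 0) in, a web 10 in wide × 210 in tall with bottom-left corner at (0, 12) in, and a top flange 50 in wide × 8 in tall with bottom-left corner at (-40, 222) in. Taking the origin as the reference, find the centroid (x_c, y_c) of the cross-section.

x_c = 11.48 in, y_c = 103.90 in

bottom flange: A = 65 × 12 = 780.00, centroid at (42.50, 6.00).
web: A = 10 × 210 = 2100.00, centroid at (5.00, 117.00).
top flange: A = 50 × 8 = 400.00, centroid at (-15.00, 226.00).
ΣA = 3280.00 in², ΣAx_c = 37650.00 in³, ΣAy_c = 340780.00 in³.
x_c = 37650.00/3280.00 = 11.48 in; y_c = 340780.00/3280.00 = 103.90 in.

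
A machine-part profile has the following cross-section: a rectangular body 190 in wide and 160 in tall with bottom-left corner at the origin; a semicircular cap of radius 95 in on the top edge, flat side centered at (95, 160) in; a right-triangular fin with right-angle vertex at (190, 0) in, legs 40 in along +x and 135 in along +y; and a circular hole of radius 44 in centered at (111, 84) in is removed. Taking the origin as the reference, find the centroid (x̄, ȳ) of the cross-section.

rectangular body: A = 190 × 160 = 30400.00, centroid at (95.00, 80.00).
semicircular top: A = ½π·95² = 14176.44, centroid at (95.00, 200.32).
triangular fin: A = ½·40·135 = 2700.00, centroid at (203.33, 45.00).
hole: A = −π·44² = -6082.12, centroid at (111.00, 84.00).
ΣA = 41194.31 in², ΣAx̄ = 4108645.81 in³, ΣAȳ = 4882414.87 in³.
x̄ = 4108645.81/41194.31 = 99.74 in; ȳ = 4882414.87/41194.31 = 118.52 in.

x̄ = 99.74 in, ȳ = 118.52 in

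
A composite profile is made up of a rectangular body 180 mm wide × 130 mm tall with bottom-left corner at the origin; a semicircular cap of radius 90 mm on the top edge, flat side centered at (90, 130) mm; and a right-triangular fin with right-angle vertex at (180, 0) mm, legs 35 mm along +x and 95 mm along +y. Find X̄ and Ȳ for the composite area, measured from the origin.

rectangular body: A = 180 × 130 = 23400.00, centroid at (90.00, 65.00).
semicircular top: A = ½π·90² = 12723.45, centroid at (90.00, 168.20).
triangular fin: A = ½·35·95 = 1662.50, centroid at (191.67, 31.67).
ΣA = 37785.95 mm², ΣAX̄ = 3569756.36 mm³, ΣAȲ = 3713694.37 mm³.
X̄ = 3569756.36/37785.95 = 94.47 mm; Ȳ = 3713694.37/37785.95 = 98.28 mm.

X̄ = 94.47 mm, Ȳ = 98.28 mm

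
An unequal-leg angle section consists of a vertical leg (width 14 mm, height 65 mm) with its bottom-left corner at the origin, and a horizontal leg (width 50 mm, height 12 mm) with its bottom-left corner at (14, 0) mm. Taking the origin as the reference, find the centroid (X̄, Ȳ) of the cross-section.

vertical leg: A = 14 × 65 = 910.00, centroid at (7.00, 32.50).
horizontal leg: A = 50 × 12 = 600.00, centroid at (39.00, 6.00).
ΣA = 1510.00 mm²
ΣAX̄ = (910.00)(7.00) + (600.00)(39.00) = 29770.00 mm³
ΣAȲ = (910.00)(32.50) + (600.00)(6.00) = 33175.00 mm³
X̄ = 29770.00 / 1510.00 = 19.72 mm
Ȳ = 33175.00 / 1510.00 = 21.97 mm

X̄ = 19.72 mm, Ȳ = 21.97 mm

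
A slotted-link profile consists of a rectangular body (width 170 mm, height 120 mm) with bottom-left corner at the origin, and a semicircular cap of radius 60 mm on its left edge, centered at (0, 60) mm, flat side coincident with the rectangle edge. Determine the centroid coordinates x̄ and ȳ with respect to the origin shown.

rectangular body: A = 170 × 120 = 20400.00, centroid at (85.00, 60.00).
semicircular end: A = ½π·60² = 5654.87, centroid at (-25.46, 60.00).
ΣA = 26054.87 mm²
ΣAx̄ = (20400.00)(85.00) + (5654.87)(-25.46) = 1590000.00 mm³
ΣAȳ = (20400.00)(60.00) + (5654.87)(60.00) = 1563292.01 mm³
x̄ = 1590000.00 / 26054.87 = 61.03 mm
ȳ = 1563292.01 / 26054.87 = 60.00 mm

x̄ = 61.03 mm, ȳ = 60.00 mm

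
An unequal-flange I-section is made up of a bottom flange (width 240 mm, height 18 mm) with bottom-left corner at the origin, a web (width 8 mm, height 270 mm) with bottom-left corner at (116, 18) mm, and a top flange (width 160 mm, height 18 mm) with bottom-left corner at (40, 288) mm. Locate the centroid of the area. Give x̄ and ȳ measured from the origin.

x̄ = 120.00 mm, ȳ = 130.85 mm

bottom flange: A = 240 × 18 = 4320.00, centroid at (120.00, 9.00).
web: A = 8 × 270 = 2160.00, centroid at (120.00, 153.00).
top flange: A = 160 × 18 = 2880.00, centroid at (120.00, 297.00).
ΣA = 9360.00 mm²
ΣAx̄ = (4320.00)(120.00) + (2160.00)(120.00) + (2880.00)(120.00) = 1123200.00 mm³
ΣAȳ = (4320.00)(9.00) + (2160.00)(153.00) + (2880.00)(297.00) = 1224720.00 mm³
x̄ = 1123200.00 / 9360.00 = 120.00 mm
ȳ = 1224720.00 / 9360.00 = 130.85 mm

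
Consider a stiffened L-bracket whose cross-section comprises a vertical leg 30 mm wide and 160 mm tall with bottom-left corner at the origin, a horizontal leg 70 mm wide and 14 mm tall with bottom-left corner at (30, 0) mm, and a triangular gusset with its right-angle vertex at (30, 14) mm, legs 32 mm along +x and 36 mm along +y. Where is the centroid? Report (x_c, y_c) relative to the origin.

vertical leg: A = 30 × 160 = 4800.00, centroid at (15.00, 80.00).
horizontal leg: A = 70 × 14 = 980.00, centroid at (65.00, 7.00).
gusset: A = ½·32·36 = 576.00, centroid at (40.67, 26.00).
ΣA = 6356.00 mm², ΣAx_c = 159124.00 mm³, ΣAy_c = 405836.00 mm³.
x_c = 159124.00/6356.00 = 25.04 mm; y_c = 405836.00/6356.00 = 63.85 mm.

x_c = 25.04 mm, y_c = 63.85 mm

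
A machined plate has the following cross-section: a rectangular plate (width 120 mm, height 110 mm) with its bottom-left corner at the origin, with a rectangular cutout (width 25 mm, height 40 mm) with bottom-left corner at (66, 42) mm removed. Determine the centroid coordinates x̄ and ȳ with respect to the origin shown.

Part | A | x̄ᵢ | ȳᵢ | A·x̄ᵢ | A·ȳᵢ
plate | 13200.00 | 60.00 | 55.00 | 792000.00 | 726000.00
hole | -1000.00 | 78.50 | 62.00 | -78500.00 | -62000.00
Σ | 12200.00 |  |  | 713500.00 | 664000.00
x̄ = 713500.00 / 12200.00 = 58.48 mm
ȳ = 664000.00 / 12200.00 = 54.43 mm

x̄ = 58.48 mm, ȳ = 54.43 mm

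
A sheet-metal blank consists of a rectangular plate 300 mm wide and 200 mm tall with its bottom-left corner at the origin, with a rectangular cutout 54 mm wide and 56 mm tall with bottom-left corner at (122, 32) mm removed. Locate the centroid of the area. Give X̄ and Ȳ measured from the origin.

plate: A = 300 × 200 = 60000.00, centroid at (150.00, 100.00).
hole: A = −(54 × 56) = -3024.00, centroid at (149.00, 60.00).
ΣA = 56976.00 mm²
ΣAX̄ = (60000.00)(150.00) + (-3024.00)(149.00) = 8549424.00 mm³
ΣAȲ = (60000.00)(100.00) + (-3024.00)(60.00) = 5818560.00 mm³
X̄ = 8549424.00 / 56976.00 = 150.05 mm
Ȳ = 5818560.00 / 56976.00 = 102.12 mm

X̄ = 150.05 mm, Ȳ = 102.12 mm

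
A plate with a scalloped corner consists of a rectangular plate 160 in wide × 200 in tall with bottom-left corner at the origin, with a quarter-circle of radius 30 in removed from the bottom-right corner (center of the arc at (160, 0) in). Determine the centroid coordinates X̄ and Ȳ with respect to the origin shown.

X̄ = 78.48 in, Ȳ = 101.97 in

Part | A | x̄ᵢ | ȳᵢ | A·x̄ᵢ | A·ȳᵢ
plate | 32000.00 | 80.00 | 100.00 | 2560000.00 | 3200000.00
removed quarter-circle | -706.86 | 147.27 | 12.73 | -104097.34 | -9000.00
Σ | 31293.14 |  |  | 2455902.66 | 3191000.00
X̄ = 2455902.66 / 31293.14 = 78.48 in
Ȳ = 3191000.00 / 31293.14 = 101.97 in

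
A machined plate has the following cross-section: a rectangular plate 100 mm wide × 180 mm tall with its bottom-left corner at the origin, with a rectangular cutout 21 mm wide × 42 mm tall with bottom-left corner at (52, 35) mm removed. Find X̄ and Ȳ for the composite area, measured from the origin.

X̄ = 49.36 mm, Ȳ = 91.75 mm

plate: A = 100 × 180 = 18000.00, centroid at (50.00, 90.00).
hole: A = −(21 × 42) = -882.00, centroid at (62.50, 56.00).
ΣA = 17118.00 mm²
ΣAX̄ = (18000.00)(50.00) + (-882.00)(62.50) = 844875.00 mm³
ΣAȲ = (18000.00)(90.00) + (-882.00)(56.00) = 1570608.00 mm³
X̄ = 844875.00 / 17118.00 = 49.36 mm
Ȳ = 1570608.00 / 17118.00 = 91.75 mm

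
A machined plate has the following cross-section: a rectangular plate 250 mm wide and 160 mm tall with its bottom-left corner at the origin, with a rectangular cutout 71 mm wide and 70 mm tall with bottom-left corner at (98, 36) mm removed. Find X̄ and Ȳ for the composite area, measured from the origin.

Part | A | x̄ᵢ | ȳᵢ | A·x̄ᵢ | A·ȳᵢ
plate | 40000.00 | 125.00 | 80.00 | 5000000.00 | 3200000.00
hole | -4970.00 | 133.50 | 71.00 | -663495.00 | -352870.00
Σ | 35030.00 |  |  | 4336505.00 | 2847130.00
X̄ = 4336505.00 / 35030.00 = 123.79 mm
Ȳ = 2847130.00 / 35030.00 = 81.28 mm

X̄ = 123.79 mm, Ȳ = 81.28 mm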